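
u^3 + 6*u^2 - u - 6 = (u - 1)*(u + 1)*(u + 6)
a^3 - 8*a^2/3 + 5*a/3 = a*(a - 5/3)*(a - 1)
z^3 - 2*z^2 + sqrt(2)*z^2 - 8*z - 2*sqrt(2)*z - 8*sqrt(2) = (z - 4)*(z + 2)*(z + sqrt(2))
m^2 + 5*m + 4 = (m + 1)*(m + 4)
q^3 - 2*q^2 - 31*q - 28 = (q - 7)*(q + 1)*(q + 4)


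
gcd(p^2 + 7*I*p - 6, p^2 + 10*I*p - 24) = p + 6*I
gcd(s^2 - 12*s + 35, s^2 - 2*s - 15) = s - 5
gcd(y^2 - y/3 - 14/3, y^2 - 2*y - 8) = y + 2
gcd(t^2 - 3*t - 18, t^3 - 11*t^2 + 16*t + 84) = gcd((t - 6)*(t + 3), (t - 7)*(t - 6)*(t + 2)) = t - 6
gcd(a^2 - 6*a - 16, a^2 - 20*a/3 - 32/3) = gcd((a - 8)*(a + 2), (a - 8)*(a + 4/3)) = a - 8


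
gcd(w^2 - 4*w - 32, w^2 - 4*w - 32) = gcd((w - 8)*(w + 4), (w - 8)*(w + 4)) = w^2 - 4*w - 32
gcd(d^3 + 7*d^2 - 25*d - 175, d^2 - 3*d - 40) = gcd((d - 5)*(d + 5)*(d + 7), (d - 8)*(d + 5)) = d + 5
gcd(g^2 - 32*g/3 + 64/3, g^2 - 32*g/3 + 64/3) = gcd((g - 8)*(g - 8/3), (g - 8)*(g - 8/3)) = g^2 - 32*g/3 + 64/3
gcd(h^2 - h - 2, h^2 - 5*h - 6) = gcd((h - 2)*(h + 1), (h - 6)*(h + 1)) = h + 1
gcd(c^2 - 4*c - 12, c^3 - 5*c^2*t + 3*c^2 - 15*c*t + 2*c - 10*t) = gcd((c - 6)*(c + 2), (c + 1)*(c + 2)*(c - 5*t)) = c + 2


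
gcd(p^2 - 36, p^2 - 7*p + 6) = p - 6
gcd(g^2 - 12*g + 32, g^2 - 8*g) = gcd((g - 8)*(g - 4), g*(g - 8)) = g - 8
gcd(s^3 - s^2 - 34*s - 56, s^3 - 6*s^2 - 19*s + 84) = s^2 - 3*s - 28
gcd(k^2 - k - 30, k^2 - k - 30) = k^2 - k - 30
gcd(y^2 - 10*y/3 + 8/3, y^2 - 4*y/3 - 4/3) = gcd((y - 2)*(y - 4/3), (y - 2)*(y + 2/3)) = y - 2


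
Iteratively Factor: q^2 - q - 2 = (q - 2)*(q + 1)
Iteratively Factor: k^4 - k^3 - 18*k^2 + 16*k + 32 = (k + 4)*(k^3 - 5*k^2 + 2*k + 8) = (k + 1)*(k + 4)*(k^2 - 6*k + 8) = (k - 2)*(k + 1)*(k + 4)*(k - 4)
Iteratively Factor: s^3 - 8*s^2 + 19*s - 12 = (s - 1)*(s^2 - 7*s + 12) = (s - 4)*(s - 1)*(s - 3)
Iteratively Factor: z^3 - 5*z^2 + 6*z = (z)*(z^2 - 5*z + 6) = z*(z - 2)*(z - 3)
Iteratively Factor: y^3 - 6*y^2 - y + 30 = (y - 3)*(y^2 - 3*y - 10) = (y - 5)*(y - 3)*(y + 2)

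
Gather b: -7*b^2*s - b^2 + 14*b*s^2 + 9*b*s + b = b^2*(-7*s - 1) + b*(14*s^2 + 9*s + 1)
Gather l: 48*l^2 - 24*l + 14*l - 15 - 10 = 48*l^2 - 10*l - 25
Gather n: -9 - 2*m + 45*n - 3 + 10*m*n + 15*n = -2*m + n*(10*m + 60) - 12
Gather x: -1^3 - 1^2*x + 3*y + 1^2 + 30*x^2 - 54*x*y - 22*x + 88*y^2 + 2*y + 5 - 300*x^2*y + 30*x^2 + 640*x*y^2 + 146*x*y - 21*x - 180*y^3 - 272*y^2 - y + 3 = x^2*(60 - 300*y) + x*(640*y^2 + 92*y - 44) - 180*y^3 - 184*y^2 + 4*y + 8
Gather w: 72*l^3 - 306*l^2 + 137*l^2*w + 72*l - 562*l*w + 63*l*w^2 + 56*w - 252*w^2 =72*l^3 - 306*l^2 + 72*l + w^2*(63*l - 252) + w*(137*l^2 - 562*l + 56)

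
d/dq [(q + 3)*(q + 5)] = 2*q + 8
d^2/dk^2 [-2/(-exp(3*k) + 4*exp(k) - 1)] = 2*((4 - 9*exp(2*k))*(exp(3*k) - 4*exp(k) + 1) + 2*(3*exp(2*k) - 4)^2*exp(k))*exp(k)/(exp(3*k) - 4*exp(k) + 1)^3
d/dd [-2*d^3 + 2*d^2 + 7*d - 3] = -6*d^2 + 4*d + 7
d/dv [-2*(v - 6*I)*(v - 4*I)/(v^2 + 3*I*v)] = 2*(-13*I*v^2 - 48*v - 72*I)/(v^2*(v^2 + 6*I*v - 9))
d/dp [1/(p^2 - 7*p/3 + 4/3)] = 3*(7 - 6*p)/(3*p^2 - 7*p + 4)^2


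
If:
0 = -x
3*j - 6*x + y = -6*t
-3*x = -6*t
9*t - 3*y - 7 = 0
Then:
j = 7/9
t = 0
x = 0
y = -7/3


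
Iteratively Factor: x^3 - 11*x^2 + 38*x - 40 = (x - 5)*(x^2 - 6*x + 8) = (x - 5)*(x - 4)*(x - 2)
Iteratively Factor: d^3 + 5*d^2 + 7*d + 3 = (d + 1)*(d^2 + 4*d + 3) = (d + 1)*(d + 3)*(d + 1)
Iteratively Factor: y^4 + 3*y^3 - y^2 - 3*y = (y + 1)*(y^3 + 2*y^2 - 3*y) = (y + 1)*(y + 3)*(y^2 - y) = (y - 1)*(y + 1)*(y + 3)*(y)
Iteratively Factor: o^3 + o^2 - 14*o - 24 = (o - 4)*(o^2 + 5*o + 6) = (o - 4)*(o + 2)*(o + 3)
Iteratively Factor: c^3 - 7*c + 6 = (c + 3)*(c^2 - 3*c + 2) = (c - 1)*(c + 3)*(c - 2)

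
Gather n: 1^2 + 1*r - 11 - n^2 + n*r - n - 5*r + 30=-n^2 + n*(r - 1) - 4*r + 20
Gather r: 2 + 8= 10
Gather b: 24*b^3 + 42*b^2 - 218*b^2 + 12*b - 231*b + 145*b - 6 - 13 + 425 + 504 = 24*b^3 - 176*b^2 - 74*b + 910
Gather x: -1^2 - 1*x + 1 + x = 0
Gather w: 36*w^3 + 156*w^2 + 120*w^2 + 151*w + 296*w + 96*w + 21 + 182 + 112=36*w^3 + 276*w^2 + 543*w + 315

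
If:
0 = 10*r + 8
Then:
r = -4/5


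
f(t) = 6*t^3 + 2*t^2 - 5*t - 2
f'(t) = 18*t^2 + 4*t - 5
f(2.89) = 145.08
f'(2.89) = 156.90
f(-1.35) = -6.37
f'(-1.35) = 22.40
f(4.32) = 497.45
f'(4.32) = 348.20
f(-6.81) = -1770.13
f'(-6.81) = 802.53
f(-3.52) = -221.30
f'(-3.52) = 203.95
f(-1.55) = -11.79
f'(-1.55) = 32.04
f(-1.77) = -20.16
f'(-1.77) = 44.31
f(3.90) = 364.83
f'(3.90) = 284.38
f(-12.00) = -10022.00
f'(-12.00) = 2539.00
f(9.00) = 4489.00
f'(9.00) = 1489.00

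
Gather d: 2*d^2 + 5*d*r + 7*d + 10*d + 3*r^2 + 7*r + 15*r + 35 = 2*d^2 + d*(5*r + 17) + 3*r^2 + 22*r + 35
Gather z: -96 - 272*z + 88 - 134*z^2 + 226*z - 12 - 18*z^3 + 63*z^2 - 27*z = -18*z^3 - 71*z^2 - 73*z - 20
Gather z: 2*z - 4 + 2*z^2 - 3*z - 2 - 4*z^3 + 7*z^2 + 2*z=-4*z^3 + 9*z^2 + z - 6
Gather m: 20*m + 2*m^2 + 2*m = 2*m^2 + 22*m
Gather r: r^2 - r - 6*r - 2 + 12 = r^2 - 7*r + 10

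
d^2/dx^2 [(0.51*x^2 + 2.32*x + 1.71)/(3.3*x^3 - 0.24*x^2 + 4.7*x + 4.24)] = (11.1078*x^6 + 151.5888*x^5 + 164.97756*x^4 - 192.120576*x^3 - 226.699848*x^2 - 140.966208*x + 4.899224)/(35.937*x^9 - 7.8408*x^8 + 154.11924*x^7 + 116.172576*x^6 + 199.35468*x^5 + 379.402272*x^4 + 253.10492*x^3 + 268.040928*x^2 + 253.48416*x + 76.225024)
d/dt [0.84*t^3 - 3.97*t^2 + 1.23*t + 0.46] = 2.52*t^2 - 7.94*t + 1.23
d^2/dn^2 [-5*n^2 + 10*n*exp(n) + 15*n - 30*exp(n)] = 10*n*exp(n) - 10*exp(n) - 10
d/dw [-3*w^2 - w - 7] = -6*w - 1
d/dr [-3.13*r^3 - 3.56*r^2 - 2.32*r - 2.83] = -9.39*r^2 - 7.12*r - 2.32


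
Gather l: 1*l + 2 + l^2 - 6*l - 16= l^2 - 5*l - 14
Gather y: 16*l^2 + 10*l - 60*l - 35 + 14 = 16*l^2 - 50*l - 21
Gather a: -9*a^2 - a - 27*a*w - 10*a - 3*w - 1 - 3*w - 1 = -9*a^2 + a*(-27*w - 11) - 6*w - 2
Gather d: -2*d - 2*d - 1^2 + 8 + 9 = 16 - 4*d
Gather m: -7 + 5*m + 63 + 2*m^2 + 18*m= 2*m^2 + 23*m + 56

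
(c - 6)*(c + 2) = c^2 - 4*c - 12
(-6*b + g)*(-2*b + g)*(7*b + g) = 84*b^3 - 44*b^2*g - b*g^2 + g^3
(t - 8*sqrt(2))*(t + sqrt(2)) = t^2 - 7*sqrt(2)*t - 16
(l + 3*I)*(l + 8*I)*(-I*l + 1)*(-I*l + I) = -l^4 + l^3 - 12*I*l^3 + 35*l^2 + 12*I*l^2 - 35*l + 24*I*l - 24*I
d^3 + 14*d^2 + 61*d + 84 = (d + 3)*(d + 4)*(d + 7)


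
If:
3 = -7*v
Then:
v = -3/7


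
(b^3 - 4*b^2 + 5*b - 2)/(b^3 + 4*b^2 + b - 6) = (b^2 - 3*b + 2)/(b^2 + 5*b + 6)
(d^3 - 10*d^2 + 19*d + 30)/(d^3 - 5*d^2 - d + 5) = (d - 6)/(d - 1)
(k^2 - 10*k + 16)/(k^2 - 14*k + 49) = (k^2 - 10*k + 16)/(k^2 - 14*k + 49)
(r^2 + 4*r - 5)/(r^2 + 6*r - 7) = (r + 5)/(r + 7)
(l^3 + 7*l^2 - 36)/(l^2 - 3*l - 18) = (l^2 + 4*l - 12)/(l - 6)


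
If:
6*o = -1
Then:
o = -1/6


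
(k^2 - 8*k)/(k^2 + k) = (k - 8)/(k + 1)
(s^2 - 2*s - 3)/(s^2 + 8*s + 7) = (s - 3)/(s + 7)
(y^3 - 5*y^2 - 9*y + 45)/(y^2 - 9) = y - 5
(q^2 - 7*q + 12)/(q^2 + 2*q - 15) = (q - 4)/(q + 5)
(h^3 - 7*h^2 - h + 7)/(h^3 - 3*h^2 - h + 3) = (h - 7)/(h - 3)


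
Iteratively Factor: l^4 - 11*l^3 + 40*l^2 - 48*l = (l - 4)*(l^3 - 7*l^2 + 12*l) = l*(l - 4)*(l^2 - 7*l + 12) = l*(l - 4)^2*(l - 3)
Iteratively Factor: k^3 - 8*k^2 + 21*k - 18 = (k - 3)*(k^2 - 5*k + 6) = (k - 3)*(k - 2)*(k - 3)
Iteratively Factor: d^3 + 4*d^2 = (d)*(d^2 + 4*d) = d^2*(d + 4)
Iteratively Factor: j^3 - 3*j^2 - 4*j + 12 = (j - 3)*(j^2 - 4) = (j - 3)*(j - 2)*(j + 2)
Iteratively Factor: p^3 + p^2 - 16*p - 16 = (p + 4)*(p^2 - 3*p - 4) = (p + 1)*(p + 4)*(p - 4)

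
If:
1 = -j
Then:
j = -1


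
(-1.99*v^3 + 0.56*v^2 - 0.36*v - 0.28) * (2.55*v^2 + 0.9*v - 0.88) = -5.0745*v^5 - 0.363*v^4 + 1.3372*v^3 - 1.5308*v^2 + 0.0647999999999999*v + 0.2464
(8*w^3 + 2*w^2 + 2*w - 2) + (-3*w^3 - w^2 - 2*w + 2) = 5*w^3 + w^2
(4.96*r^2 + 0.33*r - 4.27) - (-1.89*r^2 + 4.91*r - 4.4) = 6.85*r^2 - 4.58*r + 0.130000000000001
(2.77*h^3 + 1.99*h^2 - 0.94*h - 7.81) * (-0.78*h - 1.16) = -2.1606*h^4 - 4.7654*h^3 - 1.5752*h^2 + 7.1822*h + 9.0596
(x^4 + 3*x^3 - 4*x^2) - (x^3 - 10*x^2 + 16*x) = x^4 + 2*x^3 + 6*x^2 - 16*x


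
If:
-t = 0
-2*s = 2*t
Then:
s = 0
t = 0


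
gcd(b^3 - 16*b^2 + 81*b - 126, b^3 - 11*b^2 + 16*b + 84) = b^2 - 13*b + 42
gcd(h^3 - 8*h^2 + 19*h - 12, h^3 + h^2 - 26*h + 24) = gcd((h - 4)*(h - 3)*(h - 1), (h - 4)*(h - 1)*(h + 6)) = h^2 - 5*h + 4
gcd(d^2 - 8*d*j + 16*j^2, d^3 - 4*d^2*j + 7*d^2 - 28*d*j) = d - 4*j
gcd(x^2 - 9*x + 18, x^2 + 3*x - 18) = x - 3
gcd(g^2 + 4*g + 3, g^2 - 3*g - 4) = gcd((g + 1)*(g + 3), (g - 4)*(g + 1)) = g + 1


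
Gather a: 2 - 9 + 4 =-3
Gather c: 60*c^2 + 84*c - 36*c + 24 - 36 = 60*c^2 + 48*c - 12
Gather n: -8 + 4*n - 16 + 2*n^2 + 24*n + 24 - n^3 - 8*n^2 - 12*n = -n^3 - 6*n^2 + 16*n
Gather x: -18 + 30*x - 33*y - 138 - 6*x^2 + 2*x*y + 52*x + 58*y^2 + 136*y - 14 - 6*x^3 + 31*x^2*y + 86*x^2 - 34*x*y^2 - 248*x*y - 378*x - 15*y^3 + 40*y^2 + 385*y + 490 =-6*x^3 + x^2*(31*y + 80) + x*(-34*y^2 - 246*y - 296) - 15*y^3 + 98*y^2 + 488*y + 320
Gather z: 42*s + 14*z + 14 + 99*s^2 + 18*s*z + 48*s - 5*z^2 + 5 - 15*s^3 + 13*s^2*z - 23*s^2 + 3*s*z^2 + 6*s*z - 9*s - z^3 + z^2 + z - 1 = -15*s^3 + 76*s^2 + 81*s - z^3 + z^2*(3*s - 4) + z*(13*s^2 + 24*s + 15) + 18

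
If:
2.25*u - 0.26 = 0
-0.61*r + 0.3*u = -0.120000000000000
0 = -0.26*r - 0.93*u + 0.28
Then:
No Solution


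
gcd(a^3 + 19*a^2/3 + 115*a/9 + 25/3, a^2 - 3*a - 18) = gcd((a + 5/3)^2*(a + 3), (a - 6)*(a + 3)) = a + 3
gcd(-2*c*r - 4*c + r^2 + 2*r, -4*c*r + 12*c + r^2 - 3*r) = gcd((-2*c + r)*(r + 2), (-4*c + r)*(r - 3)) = 1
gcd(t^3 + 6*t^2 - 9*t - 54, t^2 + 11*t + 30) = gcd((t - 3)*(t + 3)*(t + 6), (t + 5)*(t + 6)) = t + 6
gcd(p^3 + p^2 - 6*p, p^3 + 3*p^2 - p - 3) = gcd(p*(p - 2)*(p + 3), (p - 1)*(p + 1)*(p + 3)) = p + 3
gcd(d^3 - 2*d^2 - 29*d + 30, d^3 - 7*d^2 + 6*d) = d^2 - 7*d + 6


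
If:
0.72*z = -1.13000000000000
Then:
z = -1.57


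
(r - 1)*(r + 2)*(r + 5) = r^3 + 6*r^2 + 3*r - 10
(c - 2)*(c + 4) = c^2 + 2*c - 8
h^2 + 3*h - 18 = (h - 3)*(h + 6)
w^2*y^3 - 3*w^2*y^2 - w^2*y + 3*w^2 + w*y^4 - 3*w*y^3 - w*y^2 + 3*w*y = (w + y)*(y - 3)*(y - 1)*(w*y + w)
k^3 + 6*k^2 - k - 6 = (k - 1)*(k + 1)*(k + 6)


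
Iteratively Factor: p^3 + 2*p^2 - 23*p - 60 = (p + 3)*(p^2 - p - 20) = (p + 3)*(p + 4)*(p - 5)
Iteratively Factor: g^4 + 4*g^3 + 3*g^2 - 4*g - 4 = (g - 1)*(g^3 + 5*g^2 + 8*g + 4) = (g - 1)*(g + 1)*(g^2 + 4*g + 4) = (g - 1)*(g + 1)*(g + 2)*(g + 2)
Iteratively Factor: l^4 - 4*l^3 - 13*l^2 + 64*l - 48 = (l + 4)*(l^3 - 8*l^2 + 19*l - 12) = (l - 3)*(l + 4)*(l^2 - 5*l + 4) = (l - 4)*(l - 3)*(l + 4)*(l - 1)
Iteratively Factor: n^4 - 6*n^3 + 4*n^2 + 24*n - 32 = (n + 2)*(n^3 - 8*n^2 + 20*n - 16) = (n - 2)*(n + 2)*(n^2 - 6*n + 8) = (n - 4)*(n - 2)*(n + 2)*(n - 2)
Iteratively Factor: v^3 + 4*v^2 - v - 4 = (v + 4)*(v^2 - 1) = (v + 1)*(v + 4)*(v - 1)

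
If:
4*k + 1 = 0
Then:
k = -1/4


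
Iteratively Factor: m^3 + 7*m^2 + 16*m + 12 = (m + 2)*(m^2 + 5*m + 6) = (m + 2)*(m + 3)*(m + 2)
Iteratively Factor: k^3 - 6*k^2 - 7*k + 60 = (k - 4)*(k^2 - 2*k - 15) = (k - 5)*(k - 4)*(k + 3)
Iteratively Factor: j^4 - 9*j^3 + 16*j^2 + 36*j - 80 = (j - 4)*(j^3 - 5*j^2 - 4*j + 20) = (j - 5)*(j - 4)*(j^2 - 4) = (j - 5)*(j - 4)*(j + 2)*(j - 2)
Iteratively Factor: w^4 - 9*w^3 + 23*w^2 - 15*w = (w - 1)*(w^3 - 8*w^2 + 15*w) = w*(w - 1)*(w^2 - 8*w + 15) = w*(w - 5)*(w - 1)*(w - 3)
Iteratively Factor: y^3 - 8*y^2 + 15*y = (y - 3)*(y^2 - 5*y) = y*(y - 3)*(y - 5)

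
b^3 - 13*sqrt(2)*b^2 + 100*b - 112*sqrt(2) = (b - 7*sqrt(2))*(b - 4*sqrt(2))*(b - 2*sqrt(2))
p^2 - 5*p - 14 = (p - 7)*(p + 2)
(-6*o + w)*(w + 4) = -6*o*w - 24*o + w^2 + 4*w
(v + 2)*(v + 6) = v^2 + 8*v + 12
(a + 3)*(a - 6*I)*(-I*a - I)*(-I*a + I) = -a^4 - 3*a^3 + 6*I*a^3 + a^2 + 18*I*a^2 + 3*a - 6*I*a - 18*I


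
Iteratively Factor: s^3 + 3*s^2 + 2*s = (s)*(s^2 + 3*s + 2) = s*(s + 2)*(s + 1)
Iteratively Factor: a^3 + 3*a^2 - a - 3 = (a + 1)*(a^2 + 2*a - 3) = (a - 1)*(a + 1)*(a + 3)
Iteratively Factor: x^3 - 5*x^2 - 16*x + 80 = (x + 4)*(x^2 - 9*x + 20) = (x - 5)*(x + 4)*(x - 4)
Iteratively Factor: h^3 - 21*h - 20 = (h + 1)*(h^2 - h - 20) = (h - 5)*(h + 1)*(h + 4)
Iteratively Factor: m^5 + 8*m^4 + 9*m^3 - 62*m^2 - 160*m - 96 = (m + 4)*(m^4 + 4*m^3 - 7*m^2 - 34*m - 24) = (m - 3)*(m + 4)*(m^3 + 7*m^2 + 14*m + 8) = (m - 3)*(m + 4)^2*(m^2 + 3*m + 2) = (m - 3)*(m + 1)*(m + 4)^2*(m + 2)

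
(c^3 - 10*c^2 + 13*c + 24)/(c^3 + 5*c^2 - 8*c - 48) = (c^2 - 7*c - 8)/(c^2 + 8*c + 16)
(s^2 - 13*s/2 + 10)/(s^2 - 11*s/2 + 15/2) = (s - 4)/(s - 3)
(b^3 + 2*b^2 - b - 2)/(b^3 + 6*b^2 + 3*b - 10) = (b + 1)/(b + 5)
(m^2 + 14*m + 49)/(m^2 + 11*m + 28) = (m + 7)/(m + 4)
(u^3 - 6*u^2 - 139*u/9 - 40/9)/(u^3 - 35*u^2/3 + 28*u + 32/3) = (u + 5/3)/(u - 4)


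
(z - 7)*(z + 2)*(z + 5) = z^3 - 39*z - 70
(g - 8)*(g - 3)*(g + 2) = g^3 - 9*g^2 + 2*g + 48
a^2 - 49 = (a - 7)*(a + 7)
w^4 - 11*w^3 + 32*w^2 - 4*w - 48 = (w - 6)*(w - 4)*(w - 2)*(w + 1)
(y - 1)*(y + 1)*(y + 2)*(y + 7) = y^4 + 9*y^3 + 13*y^2 - 9*y - 14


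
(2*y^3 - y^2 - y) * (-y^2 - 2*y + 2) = -2*y^5 - 3*y^4 + 7*y^3 - 2*y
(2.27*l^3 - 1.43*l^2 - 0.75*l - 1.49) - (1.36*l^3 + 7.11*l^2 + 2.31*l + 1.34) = 0.91*l^3 - 8.54*l^2 - 3.06*l - 2.83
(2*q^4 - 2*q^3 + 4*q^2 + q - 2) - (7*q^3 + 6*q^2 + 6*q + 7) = 2*q^4 - 9*q^3 - 2*q^2 - 5*q - 9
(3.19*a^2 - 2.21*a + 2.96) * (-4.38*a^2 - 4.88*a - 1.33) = -13.9722*a^4 - 5.8874*a^3 - 6.4227*a^2 - 11.5055*a - 3.9368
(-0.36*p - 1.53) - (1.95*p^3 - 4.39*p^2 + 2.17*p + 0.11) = -1.95*p^3 + 4.39*p^2 - 2.53*p - 1.64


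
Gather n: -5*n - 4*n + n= -8*n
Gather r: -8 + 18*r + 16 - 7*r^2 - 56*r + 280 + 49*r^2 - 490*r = 42*r^2 - 528*r + 288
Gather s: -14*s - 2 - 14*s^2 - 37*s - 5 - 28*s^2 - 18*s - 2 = -42*s^2 - 69*s - 9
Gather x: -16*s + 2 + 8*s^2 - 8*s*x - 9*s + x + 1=8*s^2 - 25*s + x*(1 - 8*s) + 3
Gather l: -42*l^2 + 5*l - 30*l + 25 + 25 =-42*l^2 - 25*l + 50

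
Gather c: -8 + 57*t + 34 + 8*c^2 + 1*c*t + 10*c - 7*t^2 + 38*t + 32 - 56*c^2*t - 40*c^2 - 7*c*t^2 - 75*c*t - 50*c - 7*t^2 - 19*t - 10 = c^2*(-56*t - 32) + c*(-7*t^2 - 74*t - 40) - 14*t^2 + 76*t + 48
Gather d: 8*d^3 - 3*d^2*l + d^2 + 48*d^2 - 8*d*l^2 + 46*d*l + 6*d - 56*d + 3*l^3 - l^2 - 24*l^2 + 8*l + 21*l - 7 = 8*d^3 + d^2*(49 - 3*l) + d*(-8*l^2 + 46*l - 50) + 3*l^3 - 25*l^2 + 29*l - 7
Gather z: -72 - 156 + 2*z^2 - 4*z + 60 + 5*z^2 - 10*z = 7*z^2 - 14*z - 168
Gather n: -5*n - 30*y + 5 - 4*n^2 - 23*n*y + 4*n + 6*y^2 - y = -4*n^2 + n*(-23*y - 1) + 6*y^2 - 31*y + 5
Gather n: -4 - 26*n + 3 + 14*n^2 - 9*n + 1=14*n^2 - 35*n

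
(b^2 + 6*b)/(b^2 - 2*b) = (b + 6)/(b - 2)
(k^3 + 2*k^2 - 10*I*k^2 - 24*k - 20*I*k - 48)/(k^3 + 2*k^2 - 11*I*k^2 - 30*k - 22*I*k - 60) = (k - 4*I)/(k - 5*I)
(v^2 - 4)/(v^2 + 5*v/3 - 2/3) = 3*(v - 2)/(3*v - 1)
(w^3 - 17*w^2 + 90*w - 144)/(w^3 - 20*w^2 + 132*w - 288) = (w - 3)/(w - 6)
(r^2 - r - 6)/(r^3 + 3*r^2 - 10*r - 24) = 1/(r + 4)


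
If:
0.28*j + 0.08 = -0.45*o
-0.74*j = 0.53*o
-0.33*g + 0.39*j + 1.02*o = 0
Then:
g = -0.72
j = 0.23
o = -0.32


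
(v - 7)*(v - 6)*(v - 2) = v^3 - 15*v^2 + 68*v - 84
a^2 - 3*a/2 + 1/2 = (a - 1)*(a - 1/2)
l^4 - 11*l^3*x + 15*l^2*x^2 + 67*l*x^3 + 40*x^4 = (l - 8*x)*(l - 5*x)*(l + x)^2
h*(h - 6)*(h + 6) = h^3 - 36*h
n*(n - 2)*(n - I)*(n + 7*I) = n^4 - 2*n^3 + 6*I*n^3 + 7*n^2 - 12*I*n^2 - 14*n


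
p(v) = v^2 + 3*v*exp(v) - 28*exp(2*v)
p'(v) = 3*v*exp(v) + 2*v - 56*exp(2*v) + 3*exp(v)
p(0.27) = -46.91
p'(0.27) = -90.57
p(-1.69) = 0.97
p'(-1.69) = -5.67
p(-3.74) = 13.71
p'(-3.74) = -7.71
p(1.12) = -251.46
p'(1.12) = -504.29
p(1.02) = -205.81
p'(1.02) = -411.83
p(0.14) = -36.54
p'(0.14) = -69.88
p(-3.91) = 15.04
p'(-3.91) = -8.02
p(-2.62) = 6.14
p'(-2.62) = -5.89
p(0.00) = -28.00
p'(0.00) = -53.00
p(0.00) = -28.00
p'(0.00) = -53.00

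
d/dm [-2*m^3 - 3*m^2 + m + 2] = -6*m^2 - 6*m + 1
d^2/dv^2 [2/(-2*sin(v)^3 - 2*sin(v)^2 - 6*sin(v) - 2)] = (9*sin(v)^6 + 11*sin(v)^5 - 2*sin(v)^4 - 16*sin(v)^3 - 19*sin(v)^2 - 15*sin(v) - 16)/(sin(v)^3 + sin(v)^2 + 3*sin(v) + 1)^3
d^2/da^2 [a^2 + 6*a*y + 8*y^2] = 2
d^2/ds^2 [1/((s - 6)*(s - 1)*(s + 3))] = 2*(6*s^4 - 32*s^3 + 3*s^2 + 126*s + 297)/(s^9 - 12*s^8 + 3*s^7 + 350*s^6 - 477*s^5 - 3456*s^4 + 4077*s^3 + 8262*s^2 - 14580*s + 5832)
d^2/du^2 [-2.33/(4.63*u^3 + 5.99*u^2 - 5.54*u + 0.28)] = ((64.7274*u + 27.9134)*(4.63*u^3 + 5.99*u^2 - 5.54*u + 0.28) - 2.33*(13.89*u^2 + 11.98*u - 5.54)*(27.78*u^2 + 23.96*u - 11.08))/(4.63*u^3 + 5.99*u^2 - 5.54*u + 0.28)^3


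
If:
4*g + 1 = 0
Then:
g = -1/4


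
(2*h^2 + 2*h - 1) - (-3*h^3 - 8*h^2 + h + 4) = 3*h^3 + 10*h^2 + h - 5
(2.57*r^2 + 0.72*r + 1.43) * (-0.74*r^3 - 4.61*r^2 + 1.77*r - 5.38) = -1.9018*r^5 - 12.3805*r^4 + 0.1715*r^3 - 19.1445*r^2 - 1.3425*r - 7.6934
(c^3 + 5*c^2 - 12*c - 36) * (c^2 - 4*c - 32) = c^5 + c^4 - 64*c^3 - 148*c^2 + 528*c + 1152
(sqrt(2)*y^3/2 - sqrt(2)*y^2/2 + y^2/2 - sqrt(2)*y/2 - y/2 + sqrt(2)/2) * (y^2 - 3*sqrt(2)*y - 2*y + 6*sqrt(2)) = sqrt(2)*y^5/2 - 5*y^4/2 - 3*sqrt(2)*y^4/2 - sqrt(2)*y^3 + 15*y^3/2 - 2*y^2 + 6*sqrt(2)*y^2 - 9*y - 4*sqrt(2)*y + 6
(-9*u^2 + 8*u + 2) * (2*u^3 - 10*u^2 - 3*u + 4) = -18*u^5 + 106*u^4 - 49*u^3 - 80*u^2 + 26*u + 8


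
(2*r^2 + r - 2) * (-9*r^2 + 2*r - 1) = -18*r^4 - 5*r^3 + 18*r^2 - 5*r + 2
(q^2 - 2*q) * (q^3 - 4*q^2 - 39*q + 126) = q^5 - 6*q^4 - 31*q^3 + 204*q^2 - 252*q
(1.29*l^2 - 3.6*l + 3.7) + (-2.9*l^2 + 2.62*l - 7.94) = -1.61*l^2 - 0.98*l - 4.24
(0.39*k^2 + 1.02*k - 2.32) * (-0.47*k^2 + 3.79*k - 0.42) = -0.1833*k^4 + 0.9987*k^3 + 4.7924*k^2 - 9.2212*k + 0.9744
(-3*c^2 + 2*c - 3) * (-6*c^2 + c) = 18*c^4 - 15*c^3 + 20*c^2 - 3*c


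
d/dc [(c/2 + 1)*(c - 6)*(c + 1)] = 3*c^2/2 - 3*c - 8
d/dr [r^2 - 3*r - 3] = 2*r - 3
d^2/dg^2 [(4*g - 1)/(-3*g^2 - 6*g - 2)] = 6*(-12*(g + 1)^2*(4*g - 1) + (12*g + 7)*(3*g^2 + 6*g + 2))/(3*g^2 + 6*g + 2)^3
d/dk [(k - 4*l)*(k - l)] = 2*k - 5*l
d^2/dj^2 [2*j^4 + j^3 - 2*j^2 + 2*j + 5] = 24*j^2 + 6*j - 4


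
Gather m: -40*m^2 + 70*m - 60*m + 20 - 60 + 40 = -40*m^2 + 10*m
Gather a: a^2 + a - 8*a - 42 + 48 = a^2 - 7*a + 6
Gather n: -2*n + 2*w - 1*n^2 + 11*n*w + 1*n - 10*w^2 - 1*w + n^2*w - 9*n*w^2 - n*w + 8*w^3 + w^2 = n^2*(w - 1) + n*(-9*w^2 + 10*w - 1) + 8*w^3 - 9*w^2 + w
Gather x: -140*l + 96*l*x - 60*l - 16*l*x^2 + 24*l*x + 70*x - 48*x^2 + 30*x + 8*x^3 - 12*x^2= -200*l + 8*x^3 + x^2*(-16*l - 60) + x*(120*l + 100)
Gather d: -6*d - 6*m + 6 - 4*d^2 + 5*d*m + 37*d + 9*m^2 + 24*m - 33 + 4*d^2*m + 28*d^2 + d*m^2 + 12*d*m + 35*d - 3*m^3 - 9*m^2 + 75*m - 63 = d^2*(4*m + 24) + d*(m^2 + 17*m + 66) - 3*m^3 + 93*m - 90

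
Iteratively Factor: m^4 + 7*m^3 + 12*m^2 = (m + 3)*(m^3 + 4*m^2) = m*(m + 3)*(m^2 + 4*m) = m*(m + 3)*(m + 4)*(m)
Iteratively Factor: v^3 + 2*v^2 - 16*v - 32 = (v + 4)*(v^2 - 2*v - 8) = (v - 4)*(v + 4)*(v + 2)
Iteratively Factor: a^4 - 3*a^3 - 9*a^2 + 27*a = (a)*(a^3 - 3*a^2 - 9*a + 27) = a*(a - 3)*(a^2 - 9) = a*(a - 3)^2*(a + 3)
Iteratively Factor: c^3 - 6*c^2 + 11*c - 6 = (c - 1)*(c^2 - 5*c + 6) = (c - 3)*(c - 1)*(c - 2)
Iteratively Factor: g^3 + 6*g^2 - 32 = (g - 2)*(g^2 + 8*g + 16) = (g - 2)*(g + 4)*(g + 4)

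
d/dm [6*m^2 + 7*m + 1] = 12*m + 7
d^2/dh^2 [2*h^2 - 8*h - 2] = 4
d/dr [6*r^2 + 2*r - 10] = 12*r + 2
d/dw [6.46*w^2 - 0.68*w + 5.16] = 12.92*w - 0.68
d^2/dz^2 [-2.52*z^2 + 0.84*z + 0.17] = -5.04000000000000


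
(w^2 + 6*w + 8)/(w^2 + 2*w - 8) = (w + 2)/(w - 2)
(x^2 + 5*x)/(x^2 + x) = (x + 5)/(x + 1)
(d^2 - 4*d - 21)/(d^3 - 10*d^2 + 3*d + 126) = 1/(d - 6)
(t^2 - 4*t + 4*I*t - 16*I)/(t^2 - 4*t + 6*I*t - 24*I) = (t + 4*I)/(t + 6*I)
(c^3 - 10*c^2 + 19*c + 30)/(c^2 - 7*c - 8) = (c^2 - 11*c + 30)/(c - 8)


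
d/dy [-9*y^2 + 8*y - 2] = 8 - 18*y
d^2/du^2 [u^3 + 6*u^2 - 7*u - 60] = 6*u + 12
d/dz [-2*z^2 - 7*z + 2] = -4*z - 7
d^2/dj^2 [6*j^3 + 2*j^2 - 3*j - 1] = 36*j + 4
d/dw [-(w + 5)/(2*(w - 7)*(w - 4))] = (w^2 + 10*w - 83)/(2*(w^4 - 22*w^3 + 177*w^2 - 616*w + 784))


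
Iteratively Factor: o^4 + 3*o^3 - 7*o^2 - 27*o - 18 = (o - 3)*(o^3 + 6*o^2 + 11*o + 6) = (o - 3)*(o + 2)*(o^2 + 4*o + 3) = (o - 3)*(o + 2)*(o + 3)*(o + 1)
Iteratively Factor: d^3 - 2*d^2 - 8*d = (d + 2)*(d^2 - 4*d) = d*(d + 2)*(d - 4)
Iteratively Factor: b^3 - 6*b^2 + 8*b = (b)*(b^2 - 6*b + 8) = b*(b - 2)*(b - 4)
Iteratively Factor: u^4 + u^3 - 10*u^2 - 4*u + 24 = (u - 2)*(u^3 + 3*u^2 - 4*u - 12) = (u - 2)^2*(u^2 + 5*u + 6) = (u - 2)^2*(u + 3)*(u + 2)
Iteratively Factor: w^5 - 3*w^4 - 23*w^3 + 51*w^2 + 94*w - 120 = (w + 4)*(w^4 - 7*w^3 + 5*w^2 + 31*w - 30) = (w + 2)*(w + 4)*(w^3 - 9*w^2 + 23*w - 15) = (w - 1)*(w + 2)*(w + 4)*(w^2 - 8*w + 15) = (w - 5)*(w - 1)*(w + 2)*(w + 4)*(w - 3)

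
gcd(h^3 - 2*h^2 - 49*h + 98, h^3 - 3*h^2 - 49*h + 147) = h^2 - 49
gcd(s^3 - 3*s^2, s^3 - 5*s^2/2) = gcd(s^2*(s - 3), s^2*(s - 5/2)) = s^2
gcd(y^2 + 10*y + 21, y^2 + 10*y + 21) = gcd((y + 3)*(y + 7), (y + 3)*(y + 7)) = y^2 + 10*y + 21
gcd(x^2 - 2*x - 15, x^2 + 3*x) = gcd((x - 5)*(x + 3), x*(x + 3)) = x + 3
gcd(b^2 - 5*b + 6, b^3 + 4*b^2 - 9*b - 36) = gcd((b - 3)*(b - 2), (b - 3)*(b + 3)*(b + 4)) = b - 3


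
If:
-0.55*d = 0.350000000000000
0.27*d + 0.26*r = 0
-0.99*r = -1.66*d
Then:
No Solution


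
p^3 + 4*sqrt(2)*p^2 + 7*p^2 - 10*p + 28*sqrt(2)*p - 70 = (p + 7)*(p - sqrt(2))*(p + 5*sqrt(2))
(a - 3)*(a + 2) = a^2 - a - 6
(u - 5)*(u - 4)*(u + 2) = u^3 - 7*u^2 + 2*u + 40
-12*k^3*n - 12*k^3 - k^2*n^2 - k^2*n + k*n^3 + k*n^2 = (-4*k + n)*(3*k + n)*(k*n + k)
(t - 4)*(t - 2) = t^2 - 6*t + 8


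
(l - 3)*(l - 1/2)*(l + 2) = l^3 - 3*l^2/2 - 11*l/2 + 3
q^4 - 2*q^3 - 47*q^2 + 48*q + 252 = (q - 7)*(q - 3)*(q + 2)*(q + 6)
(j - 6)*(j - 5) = j^2 - 11*j + 30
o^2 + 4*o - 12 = (o - 2)*(o + 6)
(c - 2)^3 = c^3 - 6*c^2 + 12*c - 8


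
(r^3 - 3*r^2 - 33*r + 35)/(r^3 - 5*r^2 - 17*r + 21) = (r + 5)/(r + 3)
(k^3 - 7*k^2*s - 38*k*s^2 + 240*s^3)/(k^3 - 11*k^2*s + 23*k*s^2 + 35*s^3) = (-k^2 + 2*k*s + 48*s^2)/(-k^2 + 6*k*s + 7*s^2)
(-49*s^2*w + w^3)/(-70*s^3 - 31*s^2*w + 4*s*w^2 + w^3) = w*(7*s - w)/(10*s^2 + 3*s*w - w^2)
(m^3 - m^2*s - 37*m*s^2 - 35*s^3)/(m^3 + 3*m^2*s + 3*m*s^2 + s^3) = (m^2 - 2*m*s - 35*s^2)/(m^2 + 2*m*s + s^2)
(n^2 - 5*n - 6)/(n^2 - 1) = (n - 6)/(n - 1)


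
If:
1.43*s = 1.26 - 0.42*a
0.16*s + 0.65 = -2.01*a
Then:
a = -0.40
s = 1.00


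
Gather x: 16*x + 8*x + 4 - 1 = 24*x + 3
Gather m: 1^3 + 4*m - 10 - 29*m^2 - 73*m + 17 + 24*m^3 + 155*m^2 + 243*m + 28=24*m^3 + 126*m^2 + 174*m + 36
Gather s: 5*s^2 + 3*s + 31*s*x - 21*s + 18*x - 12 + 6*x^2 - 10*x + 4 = 5*s^2 + s*(31*x - 18) + 6*x^2 + 8*x - 8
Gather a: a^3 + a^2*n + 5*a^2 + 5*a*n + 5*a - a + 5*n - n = a^3 + a^2*(n + 5) + a*(5*n + 4) + 4*n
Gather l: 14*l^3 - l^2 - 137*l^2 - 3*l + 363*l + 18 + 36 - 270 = 14*l^3 - 138*l^2 + 360*l - 216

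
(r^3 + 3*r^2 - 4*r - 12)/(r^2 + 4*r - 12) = (r^2 + 5*r + 6)/(r + 6)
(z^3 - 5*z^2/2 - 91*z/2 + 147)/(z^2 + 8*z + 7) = (z^2 - 19*z/2 + 21)/(z + 1)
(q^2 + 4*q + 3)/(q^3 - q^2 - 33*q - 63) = (q + 1)/(q^2 - 4*q - 21)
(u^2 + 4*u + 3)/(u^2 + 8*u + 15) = (u + 1)/(u + 5)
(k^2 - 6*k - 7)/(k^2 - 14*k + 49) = (k + 1)/(k - 7)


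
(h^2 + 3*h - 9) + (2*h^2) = 3*h^2 + 3*h - 9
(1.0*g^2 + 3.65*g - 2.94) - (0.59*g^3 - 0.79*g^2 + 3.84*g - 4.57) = -0.59*g^3 + 1.79*g^2 - 0.19*g + 1.63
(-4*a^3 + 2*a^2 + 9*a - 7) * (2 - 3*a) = 12*a^4 - 14*a^3 - 23*a^2 + 39*a - 14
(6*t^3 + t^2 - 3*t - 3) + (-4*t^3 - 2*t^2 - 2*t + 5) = 2*t^3 - t^2 - 5*t + 2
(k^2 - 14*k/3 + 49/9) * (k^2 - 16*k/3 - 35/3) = k^4 - 10*k^3 + 56*k^2/3 + 686*k/27 - 1715/27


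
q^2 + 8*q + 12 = (q + 2)*(q + 6)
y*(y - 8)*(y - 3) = y^3 - 11*y^2 + 24*y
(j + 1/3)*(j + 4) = j^2 + 13*j/3 + 4/3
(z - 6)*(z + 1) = z^2 - 5*z - 6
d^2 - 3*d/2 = d*(d - 3/2)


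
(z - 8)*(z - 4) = z^2 - 12*z + 32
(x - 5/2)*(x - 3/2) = x^2 - 4*x + 15/4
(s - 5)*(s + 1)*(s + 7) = s^3 + 3*s^2 - 33*s - 35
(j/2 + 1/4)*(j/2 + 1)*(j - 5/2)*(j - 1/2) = j^4/4 - j^3/8 - 21*j^2/16 + j/32 + 5/16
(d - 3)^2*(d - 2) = d^3 - 8*d^2 + 21*d - 18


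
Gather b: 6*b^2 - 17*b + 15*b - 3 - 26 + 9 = 6*b^2 - 2*b - 20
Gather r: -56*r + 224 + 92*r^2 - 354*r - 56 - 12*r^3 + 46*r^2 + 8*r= -12*r^3 + 138*r^2 - 402*r + 168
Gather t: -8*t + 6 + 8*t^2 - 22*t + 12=8*t^2 - 30*t + 18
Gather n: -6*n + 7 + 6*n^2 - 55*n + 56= 6*n^2 - 61*n + 63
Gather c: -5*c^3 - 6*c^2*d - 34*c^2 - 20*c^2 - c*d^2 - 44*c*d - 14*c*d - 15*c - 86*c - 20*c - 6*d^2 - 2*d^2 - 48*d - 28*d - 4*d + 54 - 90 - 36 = -5*c^3 + c^2*(-6*d - 54) + c*(-d^2 - 58*d - 121) - 8*d^2 - 80*d - 72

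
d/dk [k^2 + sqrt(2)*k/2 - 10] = 2*k + sqrt(2)/2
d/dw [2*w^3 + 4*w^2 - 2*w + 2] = 6*w^2 + 8*w - 2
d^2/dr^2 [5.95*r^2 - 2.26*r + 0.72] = 11.9000000000000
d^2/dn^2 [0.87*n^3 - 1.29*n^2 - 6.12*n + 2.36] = 5.22*n - 2.58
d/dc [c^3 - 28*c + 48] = 3*c^2 - 28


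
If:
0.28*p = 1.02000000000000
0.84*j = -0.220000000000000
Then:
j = -0.26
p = 3.64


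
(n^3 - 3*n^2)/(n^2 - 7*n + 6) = n^2*(n - 3)/(n^2 - 7*n + 6)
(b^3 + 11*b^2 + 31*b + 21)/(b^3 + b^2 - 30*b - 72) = (b^2 + 8*b + 7)/(b^2 - 2*b - 24)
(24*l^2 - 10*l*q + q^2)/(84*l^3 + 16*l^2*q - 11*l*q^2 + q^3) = (-4*l + q)/(-14*l^2 - 5*l*q + q^2)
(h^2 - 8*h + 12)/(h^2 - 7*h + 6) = (h - 2)/(h - 1)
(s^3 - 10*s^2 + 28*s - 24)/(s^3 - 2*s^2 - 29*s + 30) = (s^2 - 4*s + 4)/(s^2 + 4*s - 5)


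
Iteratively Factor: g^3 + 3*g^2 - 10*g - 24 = (g + 4)*(g^2 - g - 6) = (g - 3)*(g + 4)*(g + 2)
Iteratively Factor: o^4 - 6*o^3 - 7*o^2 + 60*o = (o + 3)*(o^3 - 9*o^2 + 20*o) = (o - 4)*(o + 3)*(o^2 - 5*o) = (o - 5)*(o - 4)*(o + 3)*(o)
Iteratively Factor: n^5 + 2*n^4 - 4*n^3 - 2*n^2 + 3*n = (n - 1)*(n^4 + 3*n^3 - n^2 - 3*n) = (n - 1)^2*(n^3 + 4*n^2 + 3*n) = (n - 1)^2*(n + 1)*(n^2 + 3*n) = n*(n - 1)^2*(n + 1)*(n + 3)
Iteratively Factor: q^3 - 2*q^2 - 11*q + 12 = (q - 1)*(q^2 - q - 12) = (q - 4)*(q - 1)*(q + 3)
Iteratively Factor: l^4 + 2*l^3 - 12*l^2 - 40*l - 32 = (l + 2)*(l^3 - 12*l - 16) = (l + 2)^2*(l^2 - 2*l - 8) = (l - 4)*(l + 2)^2*(l + 2)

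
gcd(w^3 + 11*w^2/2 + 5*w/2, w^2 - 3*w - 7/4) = w + 1/2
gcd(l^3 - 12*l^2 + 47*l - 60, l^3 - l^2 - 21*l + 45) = l - 3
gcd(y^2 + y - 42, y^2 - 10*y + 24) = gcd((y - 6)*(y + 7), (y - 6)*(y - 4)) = y - 6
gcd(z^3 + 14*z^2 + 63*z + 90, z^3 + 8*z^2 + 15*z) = z^2 + 8*z + 15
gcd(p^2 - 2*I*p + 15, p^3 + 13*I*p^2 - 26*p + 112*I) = 1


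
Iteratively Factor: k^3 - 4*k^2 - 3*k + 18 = (k - 3)*(k^2 - k - 6) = (k - 3)^2*(k + 2)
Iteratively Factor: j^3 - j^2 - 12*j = (j + 3)*(j^2 - 4*j) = j*(j + 3)*(j - 4)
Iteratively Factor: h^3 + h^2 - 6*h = (h)*(h^2 + h - 6) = h*(h - 2)*(h + 3)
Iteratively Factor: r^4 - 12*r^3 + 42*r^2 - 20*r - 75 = (r - 5)*(r^3 - 7*r^2 + 7*r + 15) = (r - 5)^2*(r^2 - 2*r - 3) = (r - 5)^2*(r - 3)*(r + 1)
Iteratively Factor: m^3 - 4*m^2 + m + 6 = (m + 1)*(m^2 - 5*m + 6) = (m - 3)*(m + 1)*(m - 2)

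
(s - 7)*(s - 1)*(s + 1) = s^3 - 7*s^2 - s + 7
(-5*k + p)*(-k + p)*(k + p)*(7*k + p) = 35*k^4 - 2*k^3*p - 36*k^2*p^2 + 2*k*p^3 + p^4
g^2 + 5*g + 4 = (g + 1)*(g + 4)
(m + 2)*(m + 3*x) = m^2 + 3*m*x + 2*m + 6*x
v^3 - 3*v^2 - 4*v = v*(v - 4)*(v + 1)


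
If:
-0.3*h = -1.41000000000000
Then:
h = 4.70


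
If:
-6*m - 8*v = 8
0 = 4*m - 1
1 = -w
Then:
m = 1/4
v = -19/16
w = -1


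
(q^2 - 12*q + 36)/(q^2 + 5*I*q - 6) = (q^2 - 12*q + 36)/(q^2 + 5*I*q - 6)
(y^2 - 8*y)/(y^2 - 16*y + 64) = y/(y - 8)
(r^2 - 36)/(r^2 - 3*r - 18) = (r + 6)/(r + 3)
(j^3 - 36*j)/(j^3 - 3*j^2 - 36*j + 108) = j/(j - 3)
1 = 1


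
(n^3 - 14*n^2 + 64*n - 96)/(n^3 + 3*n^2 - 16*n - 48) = (n^2 - 10*n + 24)/(n^2 + 7*n + 12)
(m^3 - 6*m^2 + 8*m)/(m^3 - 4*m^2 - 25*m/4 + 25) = 4*m*(m - 2)/(4*m^2 - 25)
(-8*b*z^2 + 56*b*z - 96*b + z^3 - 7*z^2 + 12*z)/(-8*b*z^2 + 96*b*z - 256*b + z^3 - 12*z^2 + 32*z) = (z - 3)/(z - 8)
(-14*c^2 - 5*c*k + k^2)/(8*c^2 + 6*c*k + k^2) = (-7*c + k)/(4*c + k)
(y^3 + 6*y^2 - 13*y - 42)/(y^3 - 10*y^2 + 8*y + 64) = (y^2 + 4*y - 21)/(y^2 - 12*y + 32)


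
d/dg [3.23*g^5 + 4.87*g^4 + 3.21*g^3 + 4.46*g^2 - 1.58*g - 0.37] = 16.15*g^4 + 19.48*g^3 + 9.63*g^2 + 8.92*g - 1.58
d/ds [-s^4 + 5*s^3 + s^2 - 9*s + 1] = -4*s^3 + 15*s^2 + 2*s - 9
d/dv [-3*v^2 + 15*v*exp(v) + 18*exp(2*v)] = 15*v*exp(v) - 6*v + 36*exp(2*v) + 15*exp(v)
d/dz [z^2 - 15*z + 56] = 2*z - 15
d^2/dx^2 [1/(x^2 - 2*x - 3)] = 2*(x^2 - 2*x - 4*(x - 1)^2 - 3)/(-x^2 + 2*x + 3)^3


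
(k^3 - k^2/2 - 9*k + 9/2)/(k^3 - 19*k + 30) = (2*k^2 + 5*k - 3)/(2*(k^2 + 3*k - 10))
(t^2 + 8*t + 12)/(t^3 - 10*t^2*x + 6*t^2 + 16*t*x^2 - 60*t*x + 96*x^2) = (t + 2)/(t^2 - 10*t*x + 16*x^2)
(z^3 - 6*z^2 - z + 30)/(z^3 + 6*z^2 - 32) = (z^3 - 6*z^2 - z + 30)/(z^3 + 6*z^2 - 32)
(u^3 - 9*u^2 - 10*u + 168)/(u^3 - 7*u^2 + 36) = (u^2 - 3*u - 28)/(u^2 - u - 6)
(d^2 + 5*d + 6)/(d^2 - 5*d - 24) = (d + 2)/(d - 8)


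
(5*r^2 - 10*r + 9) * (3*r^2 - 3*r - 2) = 15*r^4 - 45*r^3 + 47*r^2 - 7*r - 18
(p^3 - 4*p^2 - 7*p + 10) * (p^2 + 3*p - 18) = p^5 - p^4 - 37*p^3 + 61*p^2 + 156*p - 180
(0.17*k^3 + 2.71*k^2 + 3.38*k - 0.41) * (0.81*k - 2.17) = 0.1377*k^4 + 1.8262*k^3 - 3.1429*k^2 - 7.6667*k + 0.8897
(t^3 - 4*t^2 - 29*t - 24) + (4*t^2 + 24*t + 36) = t^3 - 5*t + 12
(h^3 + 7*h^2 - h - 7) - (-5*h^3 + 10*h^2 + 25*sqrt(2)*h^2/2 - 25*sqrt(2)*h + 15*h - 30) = 6*h^3 - 25*sqrt(2)*h^2/2 - 3*h^2 - 16*h + 25*sqrt(2)*h + 23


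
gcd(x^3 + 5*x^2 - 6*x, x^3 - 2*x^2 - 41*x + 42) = x^2 + 5*x - 6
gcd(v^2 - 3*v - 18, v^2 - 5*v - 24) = v + 3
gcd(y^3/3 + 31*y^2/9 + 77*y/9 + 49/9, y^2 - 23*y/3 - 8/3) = 1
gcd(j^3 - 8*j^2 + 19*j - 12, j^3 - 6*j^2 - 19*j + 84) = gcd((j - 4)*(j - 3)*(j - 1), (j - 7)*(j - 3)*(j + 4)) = j - 3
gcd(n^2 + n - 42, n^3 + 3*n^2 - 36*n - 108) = n - 6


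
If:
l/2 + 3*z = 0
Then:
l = -6*z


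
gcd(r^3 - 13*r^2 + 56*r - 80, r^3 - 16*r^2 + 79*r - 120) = r - 5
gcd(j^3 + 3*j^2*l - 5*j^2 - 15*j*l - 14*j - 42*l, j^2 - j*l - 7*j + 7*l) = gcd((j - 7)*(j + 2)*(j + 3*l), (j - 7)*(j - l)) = j - 7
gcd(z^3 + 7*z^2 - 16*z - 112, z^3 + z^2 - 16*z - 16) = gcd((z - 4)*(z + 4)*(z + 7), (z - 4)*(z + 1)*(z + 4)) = z^2 - 16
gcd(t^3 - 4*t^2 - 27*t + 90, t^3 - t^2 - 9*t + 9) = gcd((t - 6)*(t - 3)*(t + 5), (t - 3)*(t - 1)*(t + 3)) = t - 3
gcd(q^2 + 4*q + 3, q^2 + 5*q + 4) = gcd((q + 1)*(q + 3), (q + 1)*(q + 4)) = q + 1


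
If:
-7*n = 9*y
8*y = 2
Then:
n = -9/28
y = 1/4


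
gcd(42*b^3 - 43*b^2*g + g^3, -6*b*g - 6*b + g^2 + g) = 6*b - g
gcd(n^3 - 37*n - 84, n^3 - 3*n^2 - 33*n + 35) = n - 7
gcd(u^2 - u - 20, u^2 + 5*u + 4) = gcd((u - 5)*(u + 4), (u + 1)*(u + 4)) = u + 4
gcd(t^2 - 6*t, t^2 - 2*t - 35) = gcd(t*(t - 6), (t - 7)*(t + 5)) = 1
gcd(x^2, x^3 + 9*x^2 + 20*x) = x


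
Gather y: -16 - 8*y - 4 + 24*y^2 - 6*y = 24*y^2 - 14*y - 20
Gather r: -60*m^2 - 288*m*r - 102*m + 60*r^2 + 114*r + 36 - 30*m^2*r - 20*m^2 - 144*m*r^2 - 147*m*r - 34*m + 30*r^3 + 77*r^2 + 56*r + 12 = -80*m^2 - 136*m + 30*r^3 + r^2*(137 - 144*m) + r*(-30*m^2 - 435*m + 170) + 48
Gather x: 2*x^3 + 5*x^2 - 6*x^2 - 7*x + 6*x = 2*x^3 - x^2 - x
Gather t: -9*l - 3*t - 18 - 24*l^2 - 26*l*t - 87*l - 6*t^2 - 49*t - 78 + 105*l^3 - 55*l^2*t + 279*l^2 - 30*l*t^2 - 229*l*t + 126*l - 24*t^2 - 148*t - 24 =105*l^3 + 255*l^2 + 30*l + t^2*(-30*l - 30) + t*(-55*l^2 - 255*l - 200) - 120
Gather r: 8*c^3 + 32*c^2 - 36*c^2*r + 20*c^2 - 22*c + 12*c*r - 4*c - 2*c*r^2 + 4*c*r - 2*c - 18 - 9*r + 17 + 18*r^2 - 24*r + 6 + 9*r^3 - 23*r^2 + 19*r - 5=8*c^3 + 52*c^2 - 28*c + 9*r^3 + r^2*(-2*c - 5) + r*(-36*c^2 + 16*c - 14)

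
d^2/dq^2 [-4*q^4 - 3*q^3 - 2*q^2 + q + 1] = -48*q^2 - 18*q - 4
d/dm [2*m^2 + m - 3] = 4*m + 1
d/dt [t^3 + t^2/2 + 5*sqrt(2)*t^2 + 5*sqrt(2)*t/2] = 3*t^2 + t + 10*sqrt(2)*t + 5*sqrt(2)/2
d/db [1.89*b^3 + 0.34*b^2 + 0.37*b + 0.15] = 5.67*b^2 + 0.68*b + 0.37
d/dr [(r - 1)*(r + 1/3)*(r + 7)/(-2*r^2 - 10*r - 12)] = (-3*r^4 - 30*r^3 - 164*r^2 - 242*r + 55)/(6*(r^4 + 10*r^3 + 37*r^2 + 60*r + 36))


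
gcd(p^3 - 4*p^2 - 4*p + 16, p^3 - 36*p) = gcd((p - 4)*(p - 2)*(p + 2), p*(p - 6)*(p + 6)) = 1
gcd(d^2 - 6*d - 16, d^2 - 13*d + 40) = d - 8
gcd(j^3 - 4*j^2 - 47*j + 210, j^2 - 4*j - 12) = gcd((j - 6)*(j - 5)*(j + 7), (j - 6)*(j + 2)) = j - 6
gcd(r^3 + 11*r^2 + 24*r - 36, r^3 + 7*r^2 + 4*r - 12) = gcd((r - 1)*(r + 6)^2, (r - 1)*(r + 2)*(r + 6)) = r^2 + 5*r - 6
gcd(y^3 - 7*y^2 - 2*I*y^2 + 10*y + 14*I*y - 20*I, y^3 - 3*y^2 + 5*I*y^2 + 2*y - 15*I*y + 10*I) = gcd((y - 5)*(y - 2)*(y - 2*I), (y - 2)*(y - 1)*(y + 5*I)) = y - 2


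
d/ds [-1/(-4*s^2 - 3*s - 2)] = (-8*s - 3)/(4*s^2 + 3*s + 2)^2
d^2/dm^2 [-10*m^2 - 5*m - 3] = -20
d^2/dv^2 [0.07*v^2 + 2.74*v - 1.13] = 0.140000000000000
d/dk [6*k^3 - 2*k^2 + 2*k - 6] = 18*k^2 - 4*k + 2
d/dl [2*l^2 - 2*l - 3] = 4*l - 2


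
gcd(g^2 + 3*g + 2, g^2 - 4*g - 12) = g + 2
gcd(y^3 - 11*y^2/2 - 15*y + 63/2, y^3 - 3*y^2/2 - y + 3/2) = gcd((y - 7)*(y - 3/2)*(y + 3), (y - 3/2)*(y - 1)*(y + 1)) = y - 3/2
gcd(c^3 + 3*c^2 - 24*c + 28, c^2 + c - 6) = c - 2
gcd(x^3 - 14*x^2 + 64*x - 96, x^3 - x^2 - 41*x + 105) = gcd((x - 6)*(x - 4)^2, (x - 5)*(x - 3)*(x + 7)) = 1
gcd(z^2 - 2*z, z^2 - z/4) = z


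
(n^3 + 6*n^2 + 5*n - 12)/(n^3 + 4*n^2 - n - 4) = (n + 3)/(n + 1)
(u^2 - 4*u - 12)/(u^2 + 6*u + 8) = (u - 6)/(u + 4)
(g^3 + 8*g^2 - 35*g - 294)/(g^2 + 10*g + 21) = (g^2 + g - 42)/(g + 3)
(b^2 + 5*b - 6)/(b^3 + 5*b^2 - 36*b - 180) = (b - 1)/(b^2 - b - 30)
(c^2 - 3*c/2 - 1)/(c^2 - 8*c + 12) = (c + 1/2)/(c - 6)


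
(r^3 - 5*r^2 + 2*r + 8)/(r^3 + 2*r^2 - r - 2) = (r^2 - 6*r + 8)/(r^2 + r - 2)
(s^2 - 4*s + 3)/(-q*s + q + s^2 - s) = (3 - s)/(q - s)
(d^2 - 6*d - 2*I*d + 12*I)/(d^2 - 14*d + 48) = (d - 2*I)/(d - 8)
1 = 1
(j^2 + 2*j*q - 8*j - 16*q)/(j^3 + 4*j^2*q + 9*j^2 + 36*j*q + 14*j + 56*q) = (j^2 + 2*j*q - 8*j - 16*q)/(j^3 + 4*j^2*q + 9*j^2 + 36*j*q + 14*j + 56*q)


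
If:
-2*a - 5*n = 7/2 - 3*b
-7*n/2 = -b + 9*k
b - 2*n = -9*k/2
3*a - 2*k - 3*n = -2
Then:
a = 17/7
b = 117/14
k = -13/35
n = 117/35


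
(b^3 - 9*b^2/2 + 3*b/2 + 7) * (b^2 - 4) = b^5 - 9*b^4/2 - 5*b^3/2 + 25*b^2 - 6*b - 28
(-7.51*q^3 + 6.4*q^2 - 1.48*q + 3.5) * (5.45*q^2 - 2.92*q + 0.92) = -40.9295*q^5 + 56.8092*q^4 - 33.6632*q^3 + 29.2846*q^2 - 11.5816*q + 3.22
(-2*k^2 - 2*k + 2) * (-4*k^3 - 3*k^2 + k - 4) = 8*k^5 + 14*k^4 - 4*k^3 + 10*k - 8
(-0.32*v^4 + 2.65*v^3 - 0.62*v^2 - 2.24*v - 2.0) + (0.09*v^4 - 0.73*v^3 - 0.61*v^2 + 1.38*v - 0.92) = -0.23*v^4 + 1.92*v^3 - 1.23*v^2 - 0.86*v - 2.92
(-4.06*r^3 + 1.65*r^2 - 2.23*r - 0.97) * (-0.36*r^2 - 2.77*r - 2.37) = 1.4616*r^5 + 10.6522*r^4 + 5.8545*r^3 + 2.6158*r^2 + 7.972*r + 2.2989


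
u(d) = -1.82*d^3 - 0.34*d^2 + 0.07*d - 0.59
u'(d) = -5.46*d^2 - 0.68*d + 0.07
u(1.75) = -11.26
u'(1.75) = -17.84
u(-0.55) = -0.43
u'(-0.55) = -1.21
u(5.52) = -316.68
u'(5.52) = -170.05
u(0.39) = -0.72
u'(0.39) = -1.03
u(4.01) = -123.13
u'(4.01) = -90.45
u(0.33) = -0.67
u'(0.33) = -0.75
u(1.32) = -5.28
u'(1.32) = -10.34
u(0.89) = -2.08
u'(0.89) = -4.86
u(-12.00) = 3094.57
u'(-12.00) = -778.01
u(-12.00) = 3094.57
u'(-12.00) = -778.01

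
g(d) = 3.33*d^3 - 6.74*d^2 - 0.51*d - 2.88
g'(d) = 9.99*d^2 - 13.48*d - 0.51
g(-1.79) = -42.66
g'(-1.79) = 55.63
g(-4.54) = -451.10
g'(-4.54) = 266.60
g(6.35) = 574.75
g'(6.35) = 316.71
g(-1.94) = -51.57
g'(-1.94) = 63.24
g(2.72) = 12.88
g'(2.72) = 36.73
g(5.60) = 367.70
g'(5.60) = 237.29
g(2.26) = -0.02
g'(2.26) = 20.05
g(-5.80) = -876.38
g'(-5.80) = 413.74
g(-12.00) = -6721.56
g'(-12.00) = 1599.81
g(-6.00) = -961.74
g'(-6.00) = 440.01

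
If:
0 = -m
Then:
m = 0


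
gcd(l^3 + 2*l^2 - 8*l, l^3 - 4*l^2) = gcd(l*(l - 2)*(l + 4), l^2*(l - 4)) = l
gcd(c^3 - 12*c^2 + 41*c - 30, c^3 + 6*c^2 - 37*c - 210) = c - 6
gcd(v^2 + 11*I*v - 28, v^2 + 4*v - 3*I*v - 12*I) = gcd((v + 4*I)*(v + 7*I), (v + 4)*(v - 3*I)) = 1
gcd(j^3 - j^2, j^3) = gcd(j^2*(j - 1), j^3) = j^2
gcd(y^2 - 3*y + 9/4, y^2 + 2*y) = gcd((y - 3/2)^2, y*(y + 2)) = 1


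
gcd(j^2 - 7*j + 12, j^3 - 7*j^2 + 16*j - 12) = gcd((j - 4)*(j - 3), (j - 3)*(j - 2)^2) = j - 3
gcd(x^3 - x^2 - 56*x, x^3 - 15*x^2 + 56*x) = x^2 - 8*x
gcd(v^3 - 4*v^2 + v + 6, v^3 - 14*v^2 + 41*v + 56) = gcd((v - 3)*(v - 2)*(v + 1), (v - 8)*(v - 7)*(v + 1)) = v + 1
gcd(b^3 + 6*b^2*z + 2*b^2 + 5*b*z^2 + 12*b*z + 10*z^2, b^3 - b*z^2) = b + z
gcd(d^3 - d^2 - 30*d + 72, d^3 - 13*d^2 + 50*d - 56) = d - 4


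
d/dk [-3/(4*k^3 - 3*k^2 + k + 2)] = 3*(12*k^2 - 6*k + 1)/(4*k^3 - 3*k^2 + k + 2)^2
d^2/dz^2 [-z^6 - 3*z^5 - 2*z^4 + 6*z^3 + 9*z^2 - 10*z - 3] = -30*z^4 - 60*z^3 - 24*z^2 + 36*z + 18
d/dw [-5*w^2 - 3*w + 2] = -10*w - 3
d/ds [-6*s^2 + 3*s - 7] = 3 - 12*s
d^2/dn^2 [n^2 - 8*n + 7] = 2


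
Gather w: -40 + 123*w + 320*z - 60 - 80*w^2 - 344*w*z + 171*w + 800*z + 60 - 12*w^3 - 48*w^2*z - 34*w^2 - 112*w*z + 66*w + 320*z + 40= -12*w^3 + w^2*(-48*z - 114) + w*(360 - 456*z) + 1440*z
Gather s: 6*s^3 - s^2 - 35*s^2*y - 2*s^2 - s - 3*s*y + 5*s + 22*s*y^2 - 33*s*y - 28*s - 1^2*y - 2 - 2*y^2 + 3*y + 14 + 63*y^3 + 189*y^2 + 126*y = 6*s^3 + s^2*(-35*y - 3) + s*(22*y^2 - 36*y - 24) + 63*y^3 + 187*y^2 + 128*y + 12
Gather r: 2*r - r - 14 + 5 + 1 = r - 8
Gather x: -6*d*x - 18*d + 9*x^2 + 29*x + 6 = -18*d + 9*x^2 + x*(29 - 6*d) + 6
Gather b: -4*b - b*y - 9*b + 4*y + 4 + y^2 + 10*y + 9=b*(-y - 13) + y^2 + 14*y + 13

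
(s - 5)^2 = s^2 - 10*s + 25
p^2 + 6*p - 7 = (p - 1)*(p + 7)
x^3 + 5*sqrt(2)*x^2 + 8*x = x*(x + sqrt(2))*(x + 4*sqrt(2))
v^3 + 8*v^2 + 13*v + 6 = (v + 1)^2*(v + 6)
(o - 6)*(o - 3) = o^2 - 9*o + 18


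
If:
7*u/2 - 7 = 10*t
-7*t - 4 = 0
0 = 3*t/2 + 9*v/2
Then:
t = -4/7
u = 18/49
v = 4/21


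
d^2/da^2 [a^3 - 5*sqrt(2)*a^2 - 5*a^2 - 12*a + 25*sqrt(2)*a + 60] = 6*a - 10*sqrt(2) - 10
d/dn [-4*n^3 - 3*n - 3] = -12*n^2 - 3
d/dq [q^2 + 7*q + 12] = 2*q + 7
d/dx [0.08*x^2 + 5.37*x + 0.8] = 0.16*x + 5.37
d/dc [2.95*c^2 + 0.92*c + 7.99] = 5.9*c + 0.92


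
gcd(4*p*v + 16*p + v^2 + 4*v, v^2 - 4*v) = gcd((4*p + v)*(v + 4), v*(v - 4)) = 1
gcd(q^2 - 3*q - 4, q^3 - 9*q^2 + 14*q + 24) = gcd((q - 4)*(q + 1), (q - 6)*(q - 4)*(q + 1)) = q^2 - 3*q - 4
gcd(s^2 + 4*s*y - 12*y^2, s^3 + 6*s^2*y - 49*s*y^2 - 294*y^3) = s + 6*y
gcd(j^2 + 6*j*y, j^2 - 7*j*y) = j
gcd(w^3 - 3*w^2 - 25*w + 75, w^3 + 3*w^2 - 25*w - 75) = w^2 - 25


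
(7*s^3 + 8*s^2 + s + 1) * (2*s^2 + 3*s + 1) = 14*s^5 + 37*s^4 + 33*s^3 + 13*s^2 + 4*s + 1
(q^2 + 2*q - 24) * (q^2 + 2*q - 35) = q^4 + 4*q^3 - 55*q^2 - 118*q + 840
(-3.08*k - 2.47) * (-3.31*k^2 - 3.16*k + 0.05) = 10.1948*k^3 + 17.9085*k^2 + 7.6512*k - 0.1235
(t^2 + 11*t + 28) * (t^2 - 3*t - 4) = t^4 + 8*t^3 - 9*t^2 - 128*t - 112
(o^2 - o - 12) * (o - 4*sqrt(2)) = o^3 - 4*sqrt(2)*o^2 - o^2 - 12*o + 4*sqrt(2)*o + 48*sqrt(2)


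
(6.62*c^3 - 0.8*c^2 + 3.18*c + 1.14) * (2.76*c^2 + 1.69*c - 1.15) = 18.2712*c^5 + 8.9798*c^4 - 0.1882*c^3 + 9.4406*c^2 - 1.7304*c - 1.311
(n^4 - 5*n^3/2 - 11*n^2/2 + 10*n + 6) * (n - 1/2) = n^5 - 3*n^4 - 17*n^3/4 + 51*n^2/4 + n - 3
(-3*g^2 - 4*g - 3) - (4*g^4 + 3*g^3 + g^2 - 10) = -4*g^4 - 3*g^3 - 4*g^2 - 4*g + 7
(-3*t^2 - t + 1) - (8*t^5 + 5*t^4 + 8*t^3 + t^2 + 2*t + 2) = -8*t^5 - 5*t^4 - 8*t^3 - 4*t^2 - 3*t - 1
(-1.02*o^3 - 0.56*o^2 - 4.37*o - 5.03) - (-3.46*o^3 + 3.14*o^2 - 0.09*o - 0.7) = 2.44*o^3 - 3.7*o^2 - 4.28*o - 4.33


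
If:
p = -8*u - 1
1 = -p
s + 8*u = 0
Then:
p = -1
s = 0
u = 0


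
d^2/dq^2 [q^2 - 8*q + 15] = 2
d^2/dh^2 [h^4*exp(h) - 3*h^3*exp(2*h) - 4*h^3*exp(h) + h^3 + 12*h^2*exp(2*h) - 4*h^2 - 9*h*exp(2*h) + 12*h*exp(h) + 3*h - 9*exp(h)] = h^4*exp(h) - 12*h^3*exp(2*h) + 4*h^3*exp(h) + 12*h^2*exp(2*h) - 12*h^2*exp(h) + 42*h*exp(2*h) - 12*h*exp(h) + 6*h - 12*exp(2*h) + 15*exp(h) - 8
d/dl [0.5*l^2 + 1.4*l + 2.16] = 1.0*l + 1.4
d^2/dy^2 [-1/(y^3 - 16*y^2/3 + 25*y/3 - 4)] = 6*((9*y - 16)*(3*y^3 - 16*y^2 + 25*y - 12) - (9*y^2 - 32*y + 25)^2)/(3*y^3 - 16*y^2 + 25*y - 12)^3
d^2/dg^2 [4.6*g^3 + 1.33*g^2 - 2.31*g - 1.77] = 27.6*g + 2.66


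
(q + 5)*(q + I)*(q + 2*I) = q^3 + 5*q^2 + 3*I*q^2 - 2*q + 15*I*q - 10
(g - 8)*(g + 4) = g^2 - 4*g - 32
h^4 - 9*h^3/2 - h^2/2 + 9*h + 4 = (h - 4)*(h - 2)*(h + 1/2)*(h + 1)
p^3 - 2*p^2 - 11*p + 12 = (p - 4)*(p - 1)*(p + 3)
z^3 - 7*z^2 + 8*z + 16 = (z - 4)^2*(z + 1)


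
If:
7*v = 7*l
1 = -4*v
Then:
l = -1/4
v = -1/4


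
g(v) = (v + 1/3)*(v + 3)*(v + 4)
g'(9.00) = 389.33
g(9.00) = 1456.00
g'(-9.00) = 125.33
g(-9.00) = -260.00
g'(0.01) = 14.48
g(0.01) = 4.14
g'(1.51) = 43.32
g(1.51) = 45.81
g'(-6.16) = 37.82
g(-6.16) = -39.77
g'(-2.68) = -3.43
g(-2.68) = -0.99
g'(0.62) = 24.58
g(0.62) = 15.94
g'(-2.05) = -3.13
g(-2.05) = -3.18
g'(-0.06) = 13.46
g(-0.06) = 3.17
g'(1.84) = 51.48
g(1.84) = 61.43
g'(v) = (v + 1/3)*(v + 3) + (v + 1/3)*(v + 4) + (v + 3)*(v + 4)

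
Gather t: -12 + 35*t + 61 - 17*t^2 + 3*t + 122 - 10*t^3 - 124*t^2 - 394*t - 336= -10*t^3 - 141*t^2 - 356*t - 165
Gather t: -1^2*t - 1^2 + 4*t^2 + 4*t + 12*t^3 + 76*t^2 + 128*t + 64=12*t^3 + 80*t^2 + 131*t + 63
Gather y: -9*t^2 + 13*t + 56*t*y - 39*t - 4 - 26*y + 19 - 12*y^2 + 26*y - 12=-9*t^2 + 56*t*y - 26*t - 12*y^2 + 3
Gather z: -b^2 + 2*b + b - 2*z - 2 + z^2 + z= -b^2 + 3*b + z^2 - z - 2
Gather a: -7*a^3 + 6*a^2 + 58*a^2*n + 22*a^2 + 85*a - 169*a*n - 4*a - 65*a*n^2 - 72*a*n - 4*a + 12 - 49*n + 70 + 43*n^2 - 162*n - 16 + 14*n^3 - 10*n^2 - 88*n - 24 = -7*a^3 + a^2*(58*n + 28) + a*(-65*n^2 - 241*n + 77) + 14*n^3 + 33*n^2 - 299*n + 42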